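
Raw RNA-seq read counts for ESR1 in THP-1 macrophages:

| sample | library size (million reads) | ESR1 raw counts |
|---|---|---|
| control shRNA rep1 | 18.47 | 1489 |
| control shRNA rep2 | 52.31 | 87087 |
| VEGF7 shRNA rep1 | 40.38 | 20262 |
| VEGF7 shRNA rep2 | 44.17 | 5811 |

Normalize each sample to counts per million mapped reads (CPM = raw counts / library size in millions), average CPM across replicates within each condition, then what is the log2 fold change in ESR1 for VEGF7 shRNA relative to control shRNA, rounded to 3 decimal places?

-1.463

CPM(control shRNA rep1) = 1489 / 18.47 = 80.6172
CPM(control shRNA rep2) = 87087 / 52.31 = 1664.8251
CPM(VEGF7 shRNA rep1) = 20262 / 40.38 = 501.7831
CPM(VEGF7 shRNA rep2) = 5811 / 44.17 = 131.5599
mean CPM(control shRNA) = 872.7211; mean CPM(VEGF7 shRNA) = 316.6715
Fold change = 316.6715 / 872.7211 = 0.36286
log2(0.36286) = -1.4625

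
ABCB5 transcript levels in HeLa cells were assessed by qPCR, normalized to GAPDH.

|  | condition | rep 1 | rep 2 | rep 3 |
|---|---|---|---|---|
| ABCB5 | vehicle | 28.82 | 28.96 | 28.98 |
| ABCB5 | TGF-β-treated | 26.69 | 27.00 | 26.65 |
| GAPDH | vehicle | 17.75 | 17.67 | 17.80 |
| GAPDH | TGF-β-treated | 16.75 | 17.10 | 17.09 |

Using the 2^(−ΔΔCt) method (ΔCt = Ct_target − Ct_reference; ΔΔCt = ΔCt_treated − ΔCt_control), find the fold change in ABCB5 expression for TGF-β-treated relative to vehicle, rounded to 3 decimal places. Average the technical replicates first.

2.603

Mean Ct: ABCB5 vehicle 28.920; ABCB5 TGF-β-treated 26.780; GAPDH vehicle 17.740; GAPDH TGF-β-treated 16.980
ΔCt(vehicle) = 28.920 − 17.740 = 11.180
ΔCt(TGF-β-treated) = 26.780 − 16.980 = 9.800
ΔΔCt = 9.800 − 11.180 = -1.380
Fold change = 2^(−(-1.380)) = 2^1.380 = 2.6027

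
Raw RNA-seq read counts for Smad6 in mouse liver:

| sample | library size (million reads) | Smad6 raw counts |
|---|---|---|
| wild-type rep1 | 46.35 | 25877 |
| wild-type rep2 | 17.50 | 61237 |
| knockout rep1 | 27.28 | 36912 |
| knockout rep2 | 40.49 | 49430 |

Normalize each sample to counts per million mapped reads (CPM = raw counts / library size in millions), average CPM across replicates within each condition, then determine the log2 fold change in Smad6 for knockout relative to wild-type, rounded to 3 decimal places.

CPM(wild-type rep1) = 25877 / 46.35 = 558.2956
CPM(wild-type rep2) = 61237 / 17.50 = 3499.2571
CPM(knockout rep1) = 36912 / 27.28 = 1353.0792
CPM(knockout rep2) = 49430 / 40.49 = 1220.7953
mean CPM(wild-type) = 2028.7764; mean CPM(knockout) = 1286.9372
Fold change = 1286.9372 / 2028.7764 = 0.63434
log2(0.63434) = -0.6567

-0.657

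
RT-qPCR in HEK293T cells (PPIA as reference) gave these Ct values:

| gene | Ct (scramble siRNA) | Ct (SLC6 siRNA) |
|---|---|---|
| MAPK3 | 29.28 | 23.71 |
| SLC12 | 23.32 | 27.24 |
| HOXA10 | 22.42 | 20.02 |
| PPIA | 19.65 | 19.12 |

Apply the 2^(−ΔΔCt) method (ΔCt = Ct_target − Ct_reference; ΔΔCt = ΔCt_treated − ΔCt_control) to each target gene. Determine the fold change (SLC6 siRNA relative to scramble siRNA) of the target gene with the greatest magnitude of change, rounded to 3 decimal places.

MAPK3: ΔΔCt = (23.71−19.12) − (29.28−19.65) = 4.59 − 9.63 = -5.04; fold change = 2^5.04 = 32.900
SLC12: ΔΔCt = (27.24−19.12) − (23.32−19.65) = 8.12 − 3.67 = 4.45; fold change = 2^-4.45 = 0.046
HOXA10: ΔΔCt = (20.02−19.12) − (22.42−19.65) = 0.90 − 2.77 = -1.87; fold change = 2^1.87 = 3.655
MAPK3 has the largest |ΔΔCt| = 5.04.

32.900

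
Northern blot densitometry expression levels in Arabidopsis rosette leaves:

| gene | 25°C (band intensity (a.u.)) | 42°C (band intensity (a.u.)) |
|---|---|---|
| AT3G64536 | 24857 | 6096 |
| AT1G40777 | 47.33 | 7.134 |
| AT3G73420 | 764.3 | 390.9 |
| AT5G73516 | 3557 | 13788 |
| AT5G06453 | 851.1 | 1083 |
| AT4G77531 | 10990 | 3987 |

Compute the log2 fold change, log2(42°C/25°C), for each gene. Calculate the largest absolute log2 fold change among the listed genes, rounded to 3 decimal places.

log2(6096/24857) = -2.028  (AT3G64536)
log2(7.134/47.33) = -2.730  (AT1G40777)
log2(390.9/764.3) = -0.967  (AT3G73420)
log2(13788/3557) = 1.955  (AT5G73516)
log2(1083/851.1) = 0.348  (AT5G06453)
log2(3987/10990) = -1.463  (AT4G77531)
The largest magnitude belongs to AT1G40777.

2.730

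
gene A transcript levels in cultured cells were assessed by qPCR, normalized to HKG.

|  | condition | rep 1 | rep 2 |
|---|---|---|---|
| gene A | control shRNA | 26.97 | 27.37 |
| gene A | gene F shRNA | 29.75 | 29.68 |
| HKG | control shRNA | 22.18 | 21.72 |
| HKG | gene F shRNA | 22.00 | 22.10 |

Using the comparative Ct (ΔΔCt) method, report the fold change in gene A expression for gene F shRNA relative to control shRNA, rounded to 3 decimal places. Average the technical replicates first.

Mean Ct: gene A control shRNA 27.170; gene A gene F shRNA 29.715; HKG control shRNA 21.950; HKG gene F shRNA 22.050
ΔCt(control shRNA) = 27.170 − 21.950 = 5.220
ΔCt(gene F shRNA) = 29.715 − 22.050 = 7.665
ΔΔCt = 7.665 − 5.220 = 2.445
Fold change = 2^(−2.445) = 0.1836

0.184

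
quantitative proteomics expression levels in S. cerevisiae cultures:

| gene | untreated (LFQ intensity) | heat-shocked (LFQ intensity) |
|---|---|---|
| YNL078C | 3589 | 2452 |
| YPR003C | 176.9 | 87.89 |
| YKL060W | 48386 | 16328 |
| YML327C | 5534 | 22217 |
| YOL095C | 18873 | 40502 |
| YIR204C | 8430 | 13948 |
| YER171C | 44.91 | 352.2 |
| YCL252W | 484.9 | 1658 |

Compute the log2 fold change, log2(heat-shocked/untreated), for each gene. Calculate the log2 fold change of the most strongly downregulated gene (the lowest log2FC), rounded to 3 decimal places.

log2(2452/3589) = -0.550  (YNL078C)
log2(87.89/176.9) = -1.009  (YPR003C)
log2(16328/48386) = -1.567  (YKL060W)
log2(22217/5534) = 2.005  (YML327C)
log2(40502/18873) = 1.102  (YOL095C)
log2(13948/8430) = 0.726  (YIR204C)
log2(352.2/44.91) = 2.971  (YER171C)
log2(1658/484.9) = 1.774  (YCL252W)
YKL060W is most strongly downregulated.

-1.567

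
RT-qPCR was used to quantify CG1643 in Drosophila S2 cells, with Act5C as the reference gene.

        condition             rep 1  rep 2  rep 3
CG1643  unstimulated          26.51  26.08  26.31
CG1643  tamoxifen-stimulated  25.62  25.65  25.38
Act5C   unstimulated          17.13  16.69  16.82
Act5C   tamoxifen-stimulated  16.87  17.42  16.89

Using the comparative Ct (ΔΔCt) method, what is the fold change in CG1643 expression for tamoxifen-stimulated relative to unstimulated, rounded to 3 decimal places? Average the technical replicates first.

1.905

Mean Ct: CG1643 unstimulated 26.300; CG1643 tamoxifen-stimulated 25.550; Act5C unstimulated 16.880; Act5C tamoxifen-stimulated 17.060
ΔCt(unstimulated) = 26.300 − 16.880 = 9.420
ΔCt(tamoxifen-stimulated) = 25.550 − 17.060 = 8.490
ΔΔCt = 8.490 − 9.420 = -0.930
Fold change = 2^(−(-0.930)) = 2^0.930 = 1.9053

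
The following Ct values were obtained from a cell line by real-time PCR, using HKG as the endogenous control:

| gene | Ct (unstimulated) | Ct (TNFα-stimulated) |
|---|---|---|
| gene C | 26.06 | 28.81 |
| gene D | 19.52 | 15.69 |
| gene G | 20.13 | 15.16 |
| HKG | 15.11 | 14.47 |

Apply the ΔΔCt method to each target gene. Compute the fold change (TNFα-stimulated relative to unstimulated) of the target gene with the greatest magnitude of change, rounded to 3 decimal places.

gene C: ΔΔCt = (28.81−14.47) − (26.06−15.11) = 14.34 − 10.95 = 3.39; fold change = 2^-3.39 = 0.095
gene D: ΔΔCt = (15.69−14.47) − (19.52−15.11) = 1.22 − 4.41 = -3.19; fold change = 2^3.19 = 9.126
gene G: ΔΔCt = (15.16−14.47) − (20.13−15.11) = 0.69 − 5.02 = -4.33; fold change = 2^4.33 = 20.112
gene G has the largest |ΔΔCt| = 4.33.

20.112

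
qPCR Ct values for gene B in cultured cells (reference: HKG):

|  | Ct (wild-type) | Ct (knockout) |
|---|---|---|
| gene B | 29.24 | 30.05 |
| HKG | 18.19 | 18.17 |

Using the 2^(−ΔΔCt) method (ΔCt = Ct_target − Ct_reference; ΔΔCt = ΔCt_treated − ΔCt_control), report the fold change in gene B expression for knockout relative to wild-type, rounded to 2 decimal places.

ΔCt(wild-type) = 29.240 − 18.190 = 11.050
ΔCt(knockout) = 30.050 − 18.170 = 11.880
ΔΔCt = 11.880 − 11.050 = 0.830
Fold change = 2^(−0.830) = 0.563

0.56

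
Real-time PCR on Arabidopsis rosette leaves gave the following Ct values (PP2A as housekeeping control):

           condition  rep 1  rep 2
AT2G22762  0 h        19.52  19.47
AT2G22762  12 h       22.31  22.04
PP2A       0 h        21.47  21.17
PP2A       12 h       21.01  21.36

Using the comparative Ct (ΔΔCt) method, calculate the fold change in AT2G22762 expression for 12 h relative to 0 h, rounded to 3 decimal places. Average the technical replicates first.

0.142

Mean Ct: AT2G22762 0 h 19.495; AT2G22762 12 h 22.175; PP2A 0 h 21.320; PP2A 12 h 21.185
ΔCt(0 h) = 19.495 − 21.320 = -1.825
ΔCt(12 h) = 22.175 − 21.185 = 0.990
ΔΔCt = 0.990 − (-1.825) = 2.815
Fold change = 2^(−2.815) = 0.1421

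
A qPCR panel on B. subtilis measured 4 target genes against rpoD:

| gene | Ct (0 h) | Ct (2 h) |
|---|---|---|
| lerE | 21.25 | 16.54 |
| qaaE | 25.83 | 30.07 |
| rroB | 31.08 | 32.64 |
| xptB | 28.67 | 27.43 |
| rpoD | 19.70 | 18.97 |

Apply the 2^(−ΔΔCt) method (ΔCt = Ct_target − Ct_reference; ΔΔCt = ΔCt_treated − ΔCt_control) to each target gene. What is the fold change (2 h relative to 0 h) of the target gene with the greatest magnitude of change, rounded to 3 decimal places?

0.032

lerE: ΔΔCt = (16.54−18.97) − (21.25−19.70) = -2.43 − 1.55 = -3.98; fold change = 2^3.98 = 15.780
qaaE: ΔΔCt = (30.07−18.97) − (25.83−19.70) = 11.10 − 6.13 = 4.97; fold change = 2^-4.97 = 0.032
rroB: ΔΔCt = (32.64−18.97) − (31.08−19.70) = 13.67 − 11.38 = 2.29; fold change = 2^-2.29 = 0.204
xptB: ΔΔCt = (27.43−18.97) − (28.67−19.70) = 8.46 − 8.97 = -0.51; fold change = 2^0.51 = 1.424
qaaE has the largest |ΔΔCt| = 4.97.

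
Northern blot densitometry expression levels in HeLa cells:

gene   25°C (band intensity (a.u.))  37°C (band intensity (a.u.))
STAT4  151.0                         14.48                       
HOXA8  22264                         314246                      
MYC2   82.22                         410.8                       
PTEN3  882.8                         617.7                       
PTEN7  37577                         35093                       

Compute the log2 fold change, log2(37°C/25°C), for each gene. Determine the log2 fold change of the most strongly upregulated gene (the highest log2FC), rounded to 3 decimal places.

3.819

log2(14.48/151.0) = -3.382  (STAT4)
log2(314246/22264) = 3.819  (HOXA8)
log2(410.8/82.22) = 2.321  (MYC2)
log2(617.7/882.8) = -0.515  (PTEN3)
log2(35093/37577) = -0.099  (PTEN7)
HOXA8 is most strongly upregulated.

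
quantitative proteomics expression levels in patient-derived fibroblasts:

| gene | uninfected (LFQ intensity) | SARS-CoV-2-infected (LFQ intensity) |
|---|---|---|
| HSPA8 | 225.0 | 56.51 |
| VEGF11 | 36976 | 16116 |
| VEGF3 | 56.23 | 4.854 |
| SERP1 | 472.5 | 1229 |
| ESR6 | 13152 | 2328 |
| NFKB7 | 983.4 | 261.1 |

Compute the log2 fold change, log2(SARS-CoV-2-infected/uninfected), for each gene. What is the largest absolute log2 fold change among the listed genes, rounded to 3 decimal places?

3.534

log2(56.51/225.0) = -1.993  (HSPA8)
log2(16116/36976) = -1.198  (VEGF11)
log2(4.854/56.23) = -3.534  (VEGF3)
log2(1229/472.5) = 1.379  (SERP1)
log2(2328/13152) = -2.498  (ESR6)
log2(261.1/983.4) = -1.913  (NFKB7)
The largest magnitude belongs to VEGF3.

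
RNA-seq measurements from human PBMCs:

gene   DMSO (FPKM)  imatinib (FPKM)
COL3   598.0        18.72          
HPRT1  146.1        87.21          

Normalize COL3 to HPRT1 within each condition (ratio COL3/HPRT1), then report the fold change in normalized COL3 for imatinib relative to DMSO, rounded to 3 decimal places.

COL3/HPRT1 (DMSO) = 598.0 / 146.1 = 4.0931
COL3/HPRT1 (imatinib) = 18.72 / 87.21 = 0.21465
Fold change = 0.21465 / 4.0931 = 0.0524

0.052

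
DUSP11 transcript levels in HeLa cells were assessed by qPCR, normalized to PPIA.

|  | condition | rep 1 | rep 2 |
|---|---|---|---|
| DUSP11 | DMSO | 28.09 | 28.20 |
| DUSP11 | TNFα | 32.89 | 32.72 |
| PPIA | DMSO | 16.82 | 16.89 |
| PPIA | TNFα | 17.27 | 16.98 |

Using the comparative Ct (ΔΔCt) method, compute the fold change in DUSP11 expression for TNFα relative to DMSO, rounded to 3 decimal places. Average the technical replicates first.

0.048

Mean Ct: DUSP11 DMSO 28.145; DUSP11 TNFα 32.805; PPIA DMSO 16.855; PPIA TNFα 17.125
ΔCt(DMSO) = 28.145 − 16.855 = 11.290
ΔCt(TNFα) = 32.805 − 17.125 = 15.680
ΔΔCt = 15.680 − 11.290 = 4.390
Fold change = 2^(−4.390) = 0.0477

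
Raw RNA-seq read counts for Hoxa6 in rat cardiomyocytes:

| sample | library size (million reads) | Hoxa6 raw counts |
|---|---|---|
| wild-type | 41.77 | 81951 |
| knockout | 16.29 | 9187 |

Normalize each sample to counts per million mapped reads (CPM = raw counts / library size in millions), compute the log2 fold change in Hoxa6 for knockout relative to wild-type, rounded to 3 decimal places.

-1.799

CPM(wild-type) = 81951 / 41.77 = 1961.9583
CPM(knockout) = 9187 / 16.29 = 563.9656
Fold change = 563.9656 / 1961.9583 = 0.28745
log2(0.28745) = -1.7986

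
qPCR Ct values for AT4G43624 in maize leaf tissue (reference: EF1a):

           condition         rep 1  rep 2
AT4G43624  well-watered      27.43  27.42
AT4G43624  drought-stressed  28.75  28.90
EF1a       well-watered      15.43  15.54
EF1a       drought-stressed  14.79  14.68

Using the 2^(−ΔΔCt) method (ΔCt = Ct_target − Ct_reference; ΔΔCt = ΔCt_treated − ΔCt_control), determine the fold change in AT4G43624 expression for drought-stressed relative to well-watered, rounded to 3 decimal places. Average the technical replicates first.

0.225

Mean Ct: AT4G43624 well-watered 27.425; AT4G43624 drought-stressed 28.825; EF1a well-watered 15.485; EF1a drought-stressed 14.735
ΔCt(well-watered) = 27.425 − 15.485 = 11.940
ΔCt(drought-stressed) = 28.825 − 14.735 = 14.090
ΔΔCt = 14.090 − 11.940 = 2.150
Fold change = 2^(−2.150) = 0.2253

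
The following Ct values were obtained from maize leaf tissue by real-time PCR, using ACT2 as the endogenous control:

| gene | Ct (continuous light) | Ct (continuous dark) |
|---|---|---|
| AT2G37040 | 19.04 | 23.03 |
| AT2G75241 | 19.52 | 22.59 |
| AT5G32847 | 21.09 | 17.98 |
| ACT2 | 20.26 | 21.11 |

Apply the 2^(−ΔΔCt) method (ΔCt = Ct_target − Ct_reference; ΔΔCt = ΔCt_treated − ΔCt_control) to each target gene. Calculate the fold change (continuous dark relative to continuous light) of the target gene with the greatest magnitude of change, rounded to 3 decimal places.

AT2G37040: ΔΔCt = (23.03−21.11) − (19.04−20.26) = 1.92 − (-1.22) = 3.14; fold change = 2^-3.14 = 0.113
AT2G75241: ΔΔCt = (22.59−21.11) − (19.52−20.26) = 1.48 − (-0.74) = 2.22; fold change = 2^-2.22 = 0.215
AT5G32847: ΔΔCt = (17.98−21.11) − (21.09−20.26) = -3.13 − 0.83 = -3.96; fold change = 2^3.96 = 15.562
AT5G32847 has the largest |ΔΔCt| = 3.96.

15.562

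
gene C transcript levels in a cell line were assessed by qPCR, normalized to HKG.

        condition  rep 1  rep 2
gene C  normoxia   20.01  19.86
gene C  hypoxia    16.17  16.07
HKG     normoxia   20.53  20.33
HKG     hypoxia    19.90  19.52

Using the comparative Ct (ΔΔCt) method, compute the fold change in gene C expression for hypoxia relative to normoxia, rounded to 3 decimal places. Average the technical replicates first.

8.545

Mean Ct: gene C normoxia 19.935; gene C hypoxia 16.120; HKG normoxia 20.430; HKG hypoxia 19.710
ΔCt(normoxia) = 19.935 − 20.430 = -0.495
ΔCt(hypoxia) = 16.120 − 19.710 = -3.590
ΔΔCt = -3.590 − (-0.495) = -3.095
Fold change = 2^(−(-3.095)) = 2^3.095 = 8.5445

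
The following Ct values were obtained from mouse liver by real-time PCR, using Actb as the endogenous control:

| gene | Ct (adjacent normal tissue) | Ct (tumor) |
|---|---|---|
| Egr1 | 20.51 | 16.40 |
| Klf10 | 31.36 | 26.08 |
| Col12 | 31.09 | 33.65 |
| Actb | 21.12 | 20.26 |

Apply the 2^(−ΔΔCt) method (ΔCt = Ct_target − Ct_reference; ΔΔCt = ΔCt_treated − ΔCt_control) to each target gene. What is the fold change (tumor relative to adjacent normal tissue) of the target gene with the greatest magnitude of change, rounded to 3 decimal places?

21.407

Egr1: ΔΔCt = (16.40−20.26) − (20.51−21.12) = -3.86 − (-0.61) = -3.25; fold change = 2^3.25 = 9.514
Klf10: ΔΔCt = (26.08−20.26) − (31.36−21.12) = 5.82 − 10.24 = -4.42; fold change = 2^4.42 = 21.407
Col12: ΔΔCt = (33.65−20.26) − (31.09−21.12) = 13.39 − 9.97 = 3.42; fold change = 2^-3.42 = 0.093
Klf10 has the largest |ΔΔCt| = 4.42.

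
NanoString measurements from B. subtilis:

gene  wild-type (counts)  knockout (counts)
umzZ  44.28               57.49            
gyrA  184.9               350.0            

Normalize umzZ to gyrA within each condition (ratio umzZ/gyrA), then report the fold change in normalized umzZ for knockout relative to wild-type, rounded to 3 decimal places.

umzZ/gyrA (wild-type) = 44.28 / 184.9 = 0.23948
umzZ/gyrA (knockout) = 57.49 / 350.0 = 0.16426
Fold change = 0.16426 / 0.23948 = 0.6859

0.686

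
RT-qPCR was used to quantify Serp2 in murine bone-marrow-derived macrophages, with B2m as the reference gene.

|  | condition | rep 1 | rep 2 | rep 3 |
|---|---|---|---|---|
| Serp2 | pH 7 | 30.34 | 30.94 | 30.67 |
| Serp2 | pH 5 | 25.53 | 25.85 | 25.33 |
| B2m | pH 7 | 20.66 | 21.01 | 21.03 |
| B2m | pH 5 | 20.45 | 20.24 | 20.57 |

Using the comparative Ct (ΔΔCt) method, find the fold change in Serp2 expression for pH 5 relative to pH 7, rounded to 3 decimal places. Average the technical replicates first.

Mean Ct: Serp2 pH 7 30.650; Serp2 pH 5 25.570; B2m pH 7 20.900; B2m pH 5 20.420
ΔCt(pH 7) = 30.650 − 20.900 = 9.750
ΔCt(pH 5) = 25.570 − 20.420 = 5.150
ΔΔCt = 5.150 − 9.750 = -4.600
Fold change = 2^(−(-4.600)) = 2^4.600 = 24.2515

24.251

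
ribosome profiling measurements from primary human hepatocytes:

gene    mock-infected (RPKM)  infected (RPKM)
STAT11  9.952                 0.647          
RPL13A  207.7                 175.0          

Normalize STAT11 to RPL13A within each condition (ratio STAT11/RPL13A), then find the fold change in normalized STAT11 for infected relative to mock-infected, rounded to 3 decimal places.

STAT11/RPL13A (mock-infected) = 9.952 / 207.7 = 0.047915
STAT11/RPL13A (infected) = 0.647 / 175.0 = 0.0036971
Fold change = 0.0036971 / 0.047915 = 0.0772

0.077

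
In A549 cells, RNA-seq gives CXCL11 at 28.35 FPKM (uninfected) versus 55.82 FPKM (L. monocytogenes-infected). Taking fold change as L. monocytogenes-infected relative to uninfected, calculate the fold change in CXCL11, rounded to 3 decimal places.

Fold change = 55.82 / 28.35 = 1.9690
CXCL11 is upregulated.

1.969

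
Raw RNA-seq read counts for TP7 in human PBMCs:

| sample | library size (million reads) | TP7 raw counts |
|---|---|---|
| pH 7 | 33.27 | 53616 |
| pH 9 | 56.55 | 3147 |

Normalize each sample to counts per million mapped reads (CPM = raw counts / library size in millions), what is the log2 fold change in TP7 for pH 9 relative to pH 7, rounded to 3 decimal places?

CPM(pH 7) = 53616 / 33.27 = 1611.5419
CPM(pH 9) = 3147 / 56.55 = 55.6499
Fold change = 55.6499 / 1611.5419 = 0.03453
log2(0.03453) = -4.8559

-4.856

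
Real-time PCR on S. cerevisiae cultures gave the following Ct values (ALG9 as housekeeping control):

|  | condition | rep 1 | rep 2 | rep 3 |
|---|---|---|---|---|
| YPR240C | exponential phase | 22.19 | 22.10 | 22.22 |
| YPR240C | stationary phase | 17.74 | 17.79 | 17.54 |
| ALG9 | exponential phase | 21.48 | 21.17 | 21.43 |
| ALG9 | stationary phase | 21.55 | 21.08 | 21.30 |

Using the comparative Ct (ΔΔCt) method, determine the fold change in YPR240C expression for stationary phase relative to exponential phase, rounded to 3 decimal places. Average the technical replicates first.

Mean Ct: YPR240C exponential phase 22.170; YPR240C stationary phase 17.690; ALG9 exponential phase 21.360; ALG9 stationary phase 21.310
ΔCt(exponential phase) = 22.170 − 21.360 = 0.810
ΔCt(stationary phase) = 17.690 − 21.310 = -3.620
ΔΔCt = -3.620 − 0.810 = -4.430
Fold change = 2^(−(-4.430)) = 2^4.430 = 21.5557

21.556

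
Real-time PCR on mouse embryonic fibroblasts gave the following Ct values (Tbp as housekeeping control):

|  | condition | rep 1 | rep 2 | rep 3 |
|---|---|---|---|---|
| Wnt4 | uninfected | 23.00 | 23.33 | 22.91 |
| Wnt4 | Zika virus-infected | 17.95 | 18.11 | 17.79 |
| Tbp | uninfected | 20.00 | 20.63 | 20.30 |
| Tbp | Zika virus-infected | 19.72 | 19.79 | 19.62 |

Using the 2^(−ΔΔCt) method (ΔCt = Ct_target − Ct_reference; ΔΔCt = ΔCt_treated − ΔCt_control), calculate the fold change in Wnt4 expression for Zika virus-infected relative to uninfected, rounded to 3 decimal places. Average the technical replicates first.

Mean Ct: Wnt4 uninfected 23.080; Wnt4 Zika virus-infected 17.950; Tbp uninfected 20.310; Tbp Zika virus-infected 19.710
ΔCt(uninfected) = 23.080 − 20.310 = 2.770
ΔCt(Zika virus-infected) = 17.950 − 19.710 = -1.760
ΔΔCt = -1.760 − 2.770 = -4.530
Fold change = 2^(−(-4.530)) = 2^4.530 = 23.1029

23.103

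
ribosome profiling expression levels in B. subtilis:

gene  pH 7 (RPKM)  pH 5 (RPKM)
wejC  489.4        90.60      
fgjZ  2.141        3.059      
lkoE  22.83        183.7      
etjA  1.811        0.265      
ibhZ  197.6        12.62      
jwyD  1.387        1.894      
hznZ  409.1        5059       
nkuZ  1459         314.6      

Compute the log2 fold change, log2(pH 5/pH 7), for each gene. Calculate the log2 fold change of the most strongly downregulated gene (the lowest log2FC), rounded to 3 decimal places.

-3.969

log2(90.60/489.4) = -2.433  (wejC)
log2(3.059/2.141) = 0.515  (fgjZ)
log2(183.7/22.83) = 3.008  (lkoE)
log2(0.265/1.811) = -2.773  (etjA)
log2(12.62/197.6) = -3.969  (ibhZ)
log2(1.894/1.387) = 0.449  (jwyD)
log2(5059/409.1) = 3.628  (hznZ)
log2(314.6/1459) = -2.213  (nkuZ)
ibhZ is most strongly downregulated.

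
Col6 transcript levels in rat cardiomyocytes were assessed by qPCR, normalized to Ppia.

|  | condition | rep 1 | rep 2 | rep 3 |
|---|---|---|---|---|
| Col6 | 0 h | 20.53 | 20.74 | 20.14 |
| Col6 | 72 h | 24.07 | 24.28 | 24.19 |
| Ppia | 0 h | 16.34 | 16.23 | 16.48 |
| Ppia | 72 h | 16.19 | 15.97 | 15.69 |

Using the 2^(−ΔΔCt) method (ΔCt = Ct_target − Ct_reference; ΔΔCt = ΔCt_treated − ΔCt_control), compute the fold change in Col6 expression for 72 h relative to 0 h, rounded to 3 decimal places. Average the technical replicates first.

Mean Ct: Col6 0 h 20.470; Col6 72 h 24.180; Ppia 0 h 16.350; Ppia 72 h 15.950
ΔCt(0 h) = 20.470 − 16.350 = 4.120
ΔCt(72 h) = 24.180 − 15.950 = 8.230
ΔΔCt = 8.230 − 4.120 = 4.110
Fold change = 2^(−4.110) = 0.0579

0.058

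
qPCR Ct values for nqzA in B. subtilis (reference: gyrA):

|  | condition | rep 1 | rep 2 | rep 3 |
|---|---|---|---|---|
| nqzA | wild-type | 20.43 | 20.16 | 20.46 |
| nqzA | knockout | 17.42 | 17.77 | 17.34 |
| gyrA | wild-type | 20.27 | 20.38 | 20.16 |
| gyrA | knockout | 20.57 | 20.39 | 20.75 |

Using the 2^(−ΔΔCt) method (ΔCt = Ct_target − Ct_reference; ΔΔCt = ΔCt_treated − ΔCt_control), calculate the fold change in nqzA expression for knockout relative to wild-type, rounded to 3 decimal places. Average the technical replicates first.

Mean Ct: nqzA wild-type 20.350; nqzA knockout 17.510; gyrA wild-type 20.270; gyrA knockout 20.570
ΔCt(wild-type) = 20.350 − 20.270 = 0.080
ΔCt(knockout) = 17.510 − 20.570 = -3.060
ΔΔCt = -3.060 − 0.080 = -3.140
Fold change = 2^(−(-3.140)) = 2^3.140 = 8.8152

8.815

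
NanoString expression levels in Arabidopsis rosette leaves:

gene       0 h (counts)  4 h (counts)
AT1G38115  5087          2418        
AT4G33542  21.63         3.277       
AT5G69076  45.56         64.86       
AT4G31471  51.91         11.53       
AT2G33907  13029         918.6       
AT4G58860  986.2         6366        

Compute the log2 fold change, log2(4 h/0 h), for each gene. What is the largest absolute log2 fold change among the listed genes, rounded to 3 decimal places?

log2(2418/5087) = -1.073  (AT1G38115)
log2(3.277/21.63) = -2.723  (AT4G33542)
log2(64.86/45.56) = 0.510  (AT5G69076)
log2(11.53/51.91) = -2.171  (AT4G31471)
log2(918.6/13029) = -3.826  (AT2G33907)
log2(6366/986.2) = 2.690  (AT4G58860)
The largest magnitude belongs to AT2G33907.

3.826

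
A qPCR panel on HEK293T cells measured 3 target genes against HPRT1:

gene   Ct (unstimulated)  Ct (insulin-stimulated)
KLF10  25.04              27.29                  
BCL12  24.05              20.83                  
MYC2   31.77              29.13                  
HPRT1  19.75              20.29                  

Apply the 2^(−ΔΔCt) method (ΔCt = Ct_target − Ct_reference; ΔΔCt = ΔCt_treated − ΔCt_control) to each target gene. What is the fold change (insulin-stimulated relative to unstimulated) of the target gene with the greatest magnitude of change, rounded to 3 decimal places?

13.548

KLF10: ΔΔCt = (27.29−20.29) − (25.04−19.75) = 7.00 − 5.29 = 1.71; fold change = 2^-1.71 = 0.306
BCL12: ΔΔCt = (20.83−20.29) − (24.05−19.75) = 0.54 − 4.30 = -3.76; fold change = 2^3.76 = 13.548
MYC2: ΔΔCt = (29.13−20.29) − (31.77−19.75) = 8.84 − 12.02 = -3.18; fold change = 2^3.18 = 9.063
BCL12 has the largest |ΔΔCt| = 3.76.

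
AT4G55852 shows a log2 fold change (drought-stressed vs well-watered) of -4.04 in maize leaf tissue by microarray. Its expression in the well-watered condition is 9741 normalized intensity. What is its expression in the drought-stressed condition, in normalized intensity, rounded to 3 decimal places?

Fold change = 2^(-4.04) = 0.0608
drought-stressed expression = 9741 × 0.0608 = 592.164

592.164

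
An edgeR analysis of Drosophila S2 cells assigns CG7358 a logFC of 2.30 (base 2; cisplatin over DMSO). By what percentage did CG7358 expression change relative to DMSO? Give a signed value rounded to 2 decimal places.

392.46%

Fold change = 2^(2.30) = 4.9246
Percent change = (FC − 1) × 100% = (4.9246 − 1) × 100 = 392.46%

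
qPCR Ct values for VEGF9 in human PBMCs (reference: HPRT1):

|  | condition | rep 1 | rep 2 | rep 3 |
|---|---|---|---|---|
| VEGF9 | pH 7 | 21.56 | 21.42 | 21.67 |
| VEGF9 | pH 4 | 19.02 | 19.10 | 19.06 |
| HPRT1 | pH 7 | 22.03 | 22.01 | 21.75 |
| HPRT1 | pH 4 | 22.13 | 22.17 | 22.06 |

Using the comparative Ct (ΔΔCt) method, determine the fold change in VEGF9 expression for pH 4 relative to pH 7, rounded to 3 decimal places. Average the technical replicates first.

Mean Ct: VEGF9 pH 7 21.550; VEGF9 pH 4 19.060; HPRT1 pH 7 21.930; HPRT1 pH 4 22.120
ΔCt(pH 7) = 21.550 − 21.930 = -0.380
ΔCt(pH 4) = 19.060 − 22.120 = -3.060
ΔΔCt = -3.060 − (-0.380) = -2.680
Fold change = 2^(−(-2.680)) = 2^2.680 = 6.4086

6.409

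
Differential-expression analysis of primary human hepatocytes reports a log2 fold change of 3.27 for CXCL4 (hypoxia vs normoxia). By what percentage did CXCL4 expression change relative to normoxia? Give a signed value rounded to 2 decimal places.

Fold change = 2^(3.27) = 9.6465
Percent change = (FC − 1) × 100% = (9.6465 − 1) × 100 = 864.65%

864.65%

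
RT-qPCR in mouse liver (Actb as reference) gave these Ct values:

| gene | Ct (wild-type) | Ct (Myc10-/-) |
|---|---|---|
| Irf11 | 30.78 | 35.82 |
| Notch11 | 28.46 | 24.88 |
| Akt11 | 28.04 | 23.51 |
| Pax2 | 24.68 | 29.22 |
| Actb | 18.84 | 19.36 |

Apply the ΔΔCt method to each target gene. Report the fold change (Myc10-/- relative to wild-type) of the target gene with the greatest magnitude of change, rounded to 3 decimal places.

Irf11: ΔΔCt = (35.82−19.36) − (30.78−18.84) = 16.46 − 11.94 = 4.52; fold change = 2^-4.52 = 0.044
Notch11: ΔΔCt = (24.88−19.36) − (28.46−18.84) = 5.52 − 9.62 = -4.10; fold change = 2^4.10 = 17.148
Akt11: ΔΔCt = (23.51−19.36) − (28.04−18.84) = 4.15 − 9.20 = -5.05; fold change = 2^5.05 = 33.128
Pax2: ΔΔCt = (29.22−19.36) − (24.68−18.84) = 9.86 − 5.84 = 4.02; fold change = 2^-4.02 = 0.062
Akt11 has the largest |ΔΔCt| = 5.05.

33.128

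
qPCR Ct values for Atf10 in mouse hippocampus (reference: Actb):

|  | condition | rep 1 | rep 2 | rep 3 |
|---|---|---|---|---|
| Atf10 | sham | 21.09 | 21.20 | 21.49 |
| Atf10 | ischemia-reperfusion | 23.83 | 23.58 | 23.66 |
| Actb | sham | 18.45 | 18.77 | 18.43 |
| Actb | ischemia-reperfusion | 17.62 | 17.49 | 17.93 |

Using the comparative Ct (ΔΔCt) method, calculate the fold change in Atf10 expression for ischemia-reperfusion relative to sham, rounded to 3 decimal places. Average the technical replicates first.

0.102

Mean Ct: Atf10 sham 21.260; Atf10 ischemia-reperfusion 23.690; Actb sham 18.550; Actb ischemia-reperfusion 17.680
ΔCt(sham) = 21.260 − 18.550 = 2.710
ΔCt(ischemia-reperfusion) = 23.690 − 17.680 = 6.010
ΔΔCt = 6.010 − 2.710 = 3.300
Fold change = 2^(−3.300) = 0.1015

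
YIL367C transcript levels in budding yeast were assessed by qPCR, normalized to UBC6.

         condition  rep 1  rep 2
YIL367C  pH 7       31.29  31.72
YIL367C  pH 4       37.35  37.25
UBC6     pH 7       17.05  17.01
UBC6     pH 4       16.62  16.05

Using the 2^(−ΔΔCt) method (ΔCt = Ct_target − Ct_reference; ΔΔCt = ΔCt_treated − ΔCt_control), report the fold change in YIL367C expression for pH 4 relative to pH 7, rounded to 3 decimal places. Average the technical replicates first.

0.011

Mean Ct: YIL367C pH 7 31.505; YIL367C pH 4 37.300; UBC6 pH 7 17.030; UBC6 pH 4 16.335
ΔCt(pH 7) = 31.505 − 17.030 = 14.475
ΔCt(pH 4) = 37.300 − 16.335 = 20.965
ΔΔCt = 20.965 − 14.475 = 6.490
Fold change = 2^(−6.490) = 0.0111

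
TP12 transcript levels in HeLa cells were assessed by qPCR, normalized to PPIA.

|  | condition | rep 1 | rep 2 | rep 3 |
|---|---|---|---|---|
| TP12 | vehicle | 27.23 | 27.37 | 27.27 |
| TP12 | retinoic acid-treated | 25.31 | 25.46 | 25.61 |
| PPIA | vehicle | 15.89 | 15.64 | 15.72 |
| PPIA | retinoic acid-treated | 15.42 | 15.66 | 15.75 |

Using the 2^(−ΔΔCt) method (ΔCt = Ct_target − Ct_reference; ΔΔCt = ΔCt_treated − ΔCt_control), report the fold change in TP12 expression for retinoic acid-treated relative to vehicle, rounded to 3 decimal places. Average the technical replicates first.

Mean Ct: TP12 vehicle 27.290; TP12 retinoic acid-treated 25.460; PPIA vehicle 15.750; PPIA retinoic acid-treated 15.610
ΔCt(vehicle) = 27.290 − 15.750 = 11.540
ΔCt(retinoic acid-treated) = 25.460 − 15.610 = 9.850
ΔΔCt = 9.850 − 11.540 = -1.690
Fold change = 2^(−(-1.690)) = 2^1.690 = 3.2266

3.227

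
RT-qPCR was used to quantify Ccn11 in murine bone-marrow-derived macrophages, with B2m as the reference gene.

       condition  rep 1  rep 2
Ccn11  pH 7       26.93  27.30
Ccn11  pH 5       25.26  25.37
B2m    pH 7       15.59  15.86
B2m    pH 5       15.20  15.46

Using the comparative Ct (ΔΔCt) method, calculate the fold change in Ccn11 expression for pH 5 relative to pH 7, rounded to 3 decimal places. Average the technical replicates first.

2.648

Mean Ct: Ccn11 pH 7 27.115; Ccn11 pH 5 25.315; B2m pH 7 15.725; B2m pH 5 15.330
ΔCt(pH 7) = 27.115 − 15.725 = 11.390
ΔCt(pH 5) = 25.315 − 15.330 = 9.985
ΔΔCt = 9.985 − 11.390 = -1.405
Fold change = 2^(−(-1.405)) = 2^1.405 = 2.6482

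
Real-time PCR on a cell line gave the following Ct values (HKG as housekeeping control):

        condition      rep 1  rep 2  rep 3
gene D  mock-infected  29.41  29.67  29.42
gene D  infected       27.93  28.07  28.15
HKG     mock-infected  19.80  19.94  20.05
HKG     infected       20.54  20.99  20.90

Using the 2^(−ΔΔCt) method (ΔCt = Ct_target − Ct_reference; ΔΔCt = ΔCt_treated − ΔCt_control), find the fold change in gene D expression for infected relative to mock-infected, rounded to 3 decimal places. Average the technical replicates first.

5.028

Mean Ct: gene D mock-infected 29.500; gene D infected 28.050; HKG mock-infected 19.930; HKG infected 20.810
ΔCt(mock-infected) = 29.500 − 19.930 = 9.570
ΔCt(infected) = 28.050 − 20.810 = 7.240
ΔΔCt = 7.240 − 9.570 = -2.330
Fold change = 2^(−(-2.330)) = 2^2.330 = 5.0281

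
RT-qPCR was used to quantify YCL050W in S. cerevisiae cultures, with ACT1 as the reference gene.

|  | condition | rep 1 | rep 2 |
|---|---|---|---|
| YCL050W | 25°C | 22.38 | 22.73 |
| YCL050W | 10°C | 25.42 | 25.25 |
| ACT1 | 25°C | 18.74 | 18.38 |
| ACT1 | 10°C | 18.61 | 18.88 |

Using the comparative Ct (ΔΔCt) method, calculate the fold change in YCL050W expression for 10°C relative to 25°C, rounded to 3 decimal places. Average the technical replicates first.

0.166

Mean Ct: YCL050W 25°C 22.555; YCL050W 10°C 25.335; ACT1 25°C 18.560; ACT1 10°C 18.745
ΔCt(25°C) = 22.555 − 18.560 = 3.995
ΔCt(10°C) = 25.335 − 18.745 = 6.590
ΔΔCt = 6.590 − 3.995 = 2.595
Fold change = 2^(−2.595) = 0.1655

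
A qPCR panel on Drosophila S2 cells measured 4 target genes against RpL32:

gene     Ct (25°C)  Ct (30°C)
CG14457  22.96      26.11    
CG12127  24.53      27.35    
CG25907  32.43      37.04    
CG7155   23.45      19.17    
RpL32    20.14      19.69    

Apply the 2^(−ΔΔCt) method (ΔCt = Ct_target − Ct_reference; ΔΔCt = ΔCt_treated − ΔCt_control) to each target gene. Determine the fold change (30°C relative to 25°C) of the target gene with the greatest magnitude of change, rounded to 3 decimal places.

0.030

CG14457: ΔΔCt = (26.11−19.69) − (22.96−20.14) = 6.42 − 2.82 = 3.60; fold change = 2^-3.60 = 0.082
CG12127: ΔΔCt = (27.35−19.69) − (24.53−20.14) = 7.66 − 4.39 = 3.27; fold change = 2^-3.27 = 0.104
CG25907: ΔΔCt = (37.04−19.69) − (32.43−20.14) = 17.35 − 12.29 = 5.06; fold change = 2^-5.06 = 0.030
CG7155: ΔΔCt = (19.17−19.69) − (23.45−20.14) = -0.52 − 3.31 = -3.83; fold change = 2^3.83 = 14.221
CG25907 has the largest |ΔΔCt| = 5.06.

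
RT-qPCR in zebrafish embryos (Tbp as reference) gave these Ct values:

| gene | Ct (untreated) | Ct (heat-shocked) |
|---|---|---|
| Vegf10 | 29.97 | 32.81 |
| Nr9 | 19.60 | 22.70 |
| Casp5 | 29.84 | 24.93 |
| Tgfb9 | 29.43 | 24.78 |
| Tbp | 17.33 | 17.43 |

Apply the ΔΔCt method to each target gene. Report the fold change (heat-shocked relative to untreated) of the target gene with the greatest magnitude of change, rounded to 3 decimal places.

32.223

Vegf10: ΔΔCt = (32.81−17.43) − (29.97−17.33) = 15.38 − 12.64 = 2.74; fold change = 2^-2.74 = 0.150
Nr9: ΔΔCt = (22.70−17.43) − (19.60−17.33) = 5.27 − 2.27 = 3.00; fold change = 2^-3.00 = 0.125
Casp5: ΔΔCt = (24.93−17.43) − (29.84−17.33) = 7.50 − 12.51 = -5.01; fold change = 2^5.01 = 32.223
Tgfb9: ΔΔCt = (24.78−17.43) − (29.43−17.33) = 7.35 − 12.10 = -4.75; fold change = 2^4.75 = 26.909
Casp5 has the largest |ΔΔCt| = 5.01.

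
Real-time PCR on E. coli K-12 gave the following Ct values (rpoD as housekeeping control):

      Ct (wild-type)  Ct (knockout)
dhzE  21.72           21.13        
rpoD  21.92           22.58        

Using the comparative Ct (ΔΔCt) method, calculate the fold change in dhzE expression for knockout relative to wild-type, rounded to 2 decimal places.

ΔCt(wild-type) = 21.720 − 21.920 = -0.200
ΔCt(knockout) = 21.130 − 22.580 = -1.450
ΔΔCt = -1.450 − (-0.200) = -1.250
Fold change = 2^(−(-1.250)) = 2^1.250 = 2.378

2.38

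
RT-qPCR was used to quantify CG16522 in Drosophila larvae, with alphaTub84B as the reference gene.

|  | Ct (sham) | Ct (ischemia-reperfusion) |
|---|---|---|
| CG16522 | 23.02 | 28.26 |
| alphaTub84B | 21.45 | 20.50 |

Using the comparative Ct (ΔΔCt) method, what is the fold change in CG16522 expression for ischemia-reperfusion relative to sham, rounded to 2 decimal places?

0.01

ΔCt(sham) = 23.020 − 21.450 = 1.570
ΔCt(ischemia-reperfusion) = 28.260 − 20.500 = 7.760
ΔΔCt = 7.760 − 1.570 = 6.190
Fold change = 2^(−6.190) = 0.014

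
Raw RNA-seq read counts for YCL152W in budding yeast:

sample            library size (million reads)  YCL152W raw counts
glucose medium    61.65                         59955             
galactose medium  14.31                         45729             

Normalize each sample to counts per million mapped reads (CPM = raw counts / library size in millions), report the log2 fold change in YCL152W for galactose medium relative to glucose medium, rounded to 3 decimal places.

CPM(glucose medium) = 59955 / 61.65 = 972.5061
CPM(galactose medium) = 45729 / 14.31 = 3195.5975
Fold change = 3195.5975 / 972.5061 = 3.28594
log2(3.28594) = 1.7163

1.716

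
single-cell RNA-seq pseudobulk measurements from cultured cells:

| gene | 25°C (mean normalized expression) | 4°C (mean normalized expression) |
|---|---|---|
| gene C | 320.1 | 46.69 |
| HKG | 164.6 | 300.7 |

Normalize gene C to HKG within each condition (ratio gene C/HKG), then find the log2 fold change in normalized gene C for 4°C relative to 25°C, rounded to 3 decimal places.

-3.647

gene C/HKG (25°C) = 320.1 / 164.6 = 1.9447
gene C/HKG (4°C) = 46.69 / 300.7 = 0.15527
Fold change = 0.15527 / 1.9447 = 0.0798
log2(0.0798) = -3.6467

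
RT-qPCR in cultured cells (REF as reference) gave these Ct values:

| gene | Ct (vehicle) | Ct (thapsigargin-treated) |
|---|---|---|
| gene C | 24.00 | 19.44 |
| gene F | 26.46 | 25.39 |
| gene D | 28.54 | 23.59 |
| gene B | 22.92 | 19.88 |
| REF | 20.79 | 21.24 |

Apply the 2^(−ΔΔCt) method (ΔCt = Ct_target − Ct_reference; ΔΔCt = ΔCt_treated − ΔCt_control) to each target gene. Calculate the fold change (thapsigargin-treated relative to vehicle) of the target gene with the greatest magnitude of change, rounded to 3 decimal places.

42.224

gene C: ΔΔCt = (19.44−21.24) − (24.00−20.79) = -1.80 − 3.21 = -5.01; fold change = 2^5.01 = 32.223
gene F: ΔΔCt = (25.39−21.24) − (26.46−20.79) = 4.15 − 5.67 = -1.52; fold change = 2^1.52 = 2.868
gene D: ΔΔCt = (23.59−21.24) − (28.54−20.79) = 2.35 − 7.75 = -5.40; fold change = 2^5.40 = 42.224
gene B: ΔΔCt = (19.88−21.24) − (22.92−20.79) = -1.36 − 2.13 = -3.49; fold change = 2^3.49 = 11.236
gene D has the largest |ΔΔCt| = 5.40.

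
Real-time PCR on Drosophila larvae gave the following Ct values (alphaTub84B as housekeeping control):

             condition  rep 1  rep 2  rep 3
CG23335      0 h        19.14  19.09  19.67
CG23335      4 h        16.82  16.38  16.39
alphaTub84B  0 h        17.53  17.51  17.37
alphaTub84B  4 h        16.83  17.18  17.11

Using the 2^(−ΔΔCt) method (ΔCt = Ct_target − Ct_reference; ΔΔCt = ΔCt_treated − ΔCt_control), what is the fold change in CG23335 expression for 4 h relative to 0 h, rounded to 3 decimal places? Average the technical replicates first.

5.063

Mean Ct: CG23335 0 h 19.300; CG23335 4 h 16.530; alphaTub84B 0 h 17.470; alphaTub84B 4 h 17.040
ΔCt(0 h) = 19.300 − 17.470 = 1.830
ΔCt(4 h) = 16.530 − 17.040 = -0.510
ΔΔCt = -0.510 − 1.830 = -2.340
Fold change = 2^(−(-2.340)) = 2^2.340 = 5.0630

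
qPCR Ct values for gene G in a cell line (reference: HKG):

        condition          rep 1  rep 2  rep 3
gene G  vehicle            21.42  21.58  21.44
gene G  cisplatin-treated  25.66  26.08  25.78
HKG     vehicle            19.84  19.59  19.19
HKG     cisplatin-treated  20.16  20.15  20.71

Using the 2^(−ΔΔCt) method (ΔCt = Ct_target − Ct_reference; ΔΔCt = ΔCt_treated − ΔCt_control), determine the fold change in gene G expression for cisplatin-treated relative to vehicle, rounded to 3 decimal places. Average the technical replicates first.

Mean Ct: gene G vehicle 21.480; gene G cisplatin-treated 25.840; HKG vehicle 19.540; HKG cisplatin-treated 20.340
ΔCt(vehicle) = 21.480 − 19.540 = 1.940
ΔCt(cisplatin-treated) = 25.840 − 20.340 = 5.500
ΔΔCt = 5.500 − 1.940 = 3.560
Fold change = 2^(−3.560) = 0.0848

0.085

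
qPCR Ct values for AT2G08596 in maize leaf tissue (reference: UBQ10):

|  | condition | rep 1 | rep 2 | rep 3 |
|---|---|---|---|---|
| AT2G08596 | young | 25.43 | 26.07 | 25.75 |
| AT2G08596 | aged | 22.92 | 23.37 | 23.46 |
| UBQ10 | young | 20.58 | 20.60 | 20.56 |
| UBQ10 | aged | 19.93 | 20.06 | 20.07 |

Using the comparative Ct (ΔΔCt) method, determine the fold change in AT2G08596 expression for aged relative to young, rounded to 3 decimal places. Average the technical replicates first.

Mean Ct: AT2G08596 young 25.750; AT2G08596 aged 23.250; UBQ10 young 20.580; UBQ10 aged 20.020
ΔCt(young) = 25.750 − 20.580 = 5.170
ΔCt(aged) = 23.250 − 20.020 = 3.230
ΔΔCt = 3.230 − 5.170 = -1.940
Fold change = 2^(−(-1.940)) = 2^1.940 = 3.8371

3.837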